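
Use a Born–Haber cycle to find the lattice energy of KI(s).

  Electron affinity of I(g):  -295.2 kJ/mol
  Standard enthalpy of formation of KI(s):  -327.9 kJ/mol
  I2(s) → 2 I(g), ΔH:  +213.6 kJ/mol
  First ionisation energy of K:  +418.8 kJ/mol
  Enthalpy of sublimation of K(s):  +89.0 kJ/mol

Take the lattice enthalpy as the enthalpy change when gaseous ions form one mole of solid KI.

ΔHf° = 1·ΔHsub + 1·(ΣIE) + 1/2·D(I2) + 1·EA + U
-327.9 = 1·(+89.0) + 1·(+418.8) + 1/2·(+213.6) + 1·(-295.2) + U
U = -327.9 − (+319.4) = -647.3 kJ/mol

U = -647.3 kJ/mol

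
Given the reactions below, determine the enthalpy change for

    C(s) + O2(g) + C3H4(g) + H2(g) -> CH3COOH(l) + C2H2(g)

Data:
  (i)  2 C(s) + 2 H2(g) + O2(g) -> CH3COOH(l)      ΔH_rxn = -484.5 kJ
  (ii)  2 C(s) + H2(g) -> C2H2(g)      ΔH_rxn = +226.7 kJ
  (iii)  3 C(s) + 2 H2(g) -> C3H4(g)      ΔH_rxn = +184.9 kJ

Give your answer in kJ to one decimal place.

ΔH_rxn = -442.7 kJ

(i) as written (CH3COOH(l) already on the product side): -484.5 kJ
(ii) as written (C2H2(g) already on the product side): +226.7 kJ
(iii) reversed (reverse to put C3H4(g) on the reactant side): -184.9 kJ
ΔH_rxn = (-484.5) + (+226.7) + (-184.9) = -442.7 kJ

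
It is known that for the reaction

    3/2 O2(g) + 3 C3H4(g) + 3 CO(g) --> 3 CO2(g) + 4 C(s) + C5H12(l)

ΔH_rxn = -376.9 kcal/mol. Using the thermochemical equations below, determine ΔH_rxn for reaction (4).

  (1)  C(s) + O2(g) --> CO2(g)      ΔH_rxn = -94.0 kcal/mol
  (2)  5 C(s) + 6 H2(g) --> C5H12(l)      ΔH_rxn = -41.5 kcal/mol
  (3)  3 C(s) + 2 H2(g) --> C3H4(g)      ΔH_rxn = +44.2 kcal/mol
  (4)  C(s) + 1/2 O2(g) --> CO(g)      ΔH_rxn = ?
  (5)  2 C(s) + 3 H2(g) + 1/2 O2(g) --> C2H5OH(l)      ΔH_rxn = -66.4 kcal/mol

ΔH_rxn = -26.4 kcal/mol

(1) × 3 (×3 to match 3 CO2(g) in the target): (3)·(-94.0) = -282.0 kcal/mol
(2) as written (C5H12(l) already on the product side): -41.5 kcal/mol
(3) reversed and × 3 (reverse to put C3H4(g) on the reactant side; scale by 3 for the 3 C3H4(g)): (-3)·(+44.2) = -132.6 kcal/mol
(4) reversed and × 3 (reverse to put CO(g) on the reactant side; scale by 3 for the 3 CO(g)): contributes −3·x
(5): not needed (C2H5OH(l) appears nowhere else).
-376.9 = (-282.0) + (-41.5) + (-132.6) − 3·x
x = (-376.9 − (-456.1)) / (-3) = -26.4 kcal/mol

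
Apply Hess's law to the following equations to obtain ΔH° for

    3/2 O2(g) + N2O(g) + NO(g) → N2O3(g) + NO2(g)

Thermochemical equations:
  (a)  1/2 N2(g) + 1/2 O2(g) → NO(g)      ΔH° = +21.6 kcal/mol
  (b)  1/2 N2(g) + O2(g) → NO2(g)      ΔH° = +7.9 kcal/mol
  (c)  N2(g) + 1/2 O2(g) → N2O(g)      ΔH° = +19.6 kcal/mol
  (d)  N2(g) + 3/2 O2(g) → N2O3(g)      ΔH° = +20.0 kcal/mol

(a) reversed (NO(g) must end up as a reactant): -21.6 kcal/mol
(b) as written (NO2(g) already on the product side): +7.9 kcal/mol
(c) reversed (reverse to put N2O(g) on the reactant side): -19.6 kcal/mol
(d) as written (N2O3(g) already on the product side): +20.0 kcal/mol
Since enthalpy is a state function, ΔH° = (-21.6) + (+7.9) + (-19.6) + (+20.0) = -13.3 kcal/mol

ΔH° = -13.3 kcal/mol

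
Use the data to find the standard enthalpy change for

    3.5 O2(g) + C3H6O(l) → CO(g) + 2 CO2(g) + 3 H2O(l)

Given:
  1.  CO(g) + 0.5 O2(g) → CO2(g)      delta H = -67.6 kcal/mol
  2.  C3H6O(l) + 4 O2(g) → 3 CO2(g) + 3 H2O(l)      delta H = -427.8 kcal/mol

delta H = -360.2 kcal/mol

eq. 1 reversed: +67.6 kcal/mol
eq. 2 as written: -427.8 kcal/mol
Since enthalpy is a state function, delta H = (+67.6) + (-427.8) = -360.2 kcal/mol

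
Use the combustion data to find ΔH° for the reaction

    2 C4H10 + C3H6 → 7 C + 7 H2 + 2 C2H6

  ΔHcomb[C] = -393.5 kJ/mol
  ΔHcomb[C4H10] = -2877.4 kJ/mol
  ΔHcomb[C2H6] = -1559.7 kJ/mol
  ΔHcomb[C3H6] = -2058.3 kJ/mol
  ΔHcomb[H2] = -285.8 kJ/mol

Using ΔH = Σ nΔHc°(reactants) − Σ nΔHc°(products):
= [2·(-2877.4) + 1·(-2058.3)] − [7·(-393.5) + 7·(-285.8) + 2·(-1559.7)]
= 61.4 kJ/mol

ΔH° = 61.4 kJ/mol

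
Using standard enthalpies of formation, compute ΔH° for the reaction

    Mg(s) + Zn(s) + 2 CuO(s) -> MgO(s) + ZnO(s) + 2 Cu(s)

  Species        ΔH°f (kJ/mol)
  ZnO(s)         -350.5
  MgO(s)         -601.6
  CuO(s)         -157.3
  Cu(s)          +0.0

Products: 1·(-601.6) + 1·(-350.5) + 2·(+0.0) = -952.1
Reactants: 1·(+0.0) + 1·(+0.0) + 2·(-157.3) = -314.6
ΔH° = (-952.1) − (-314.6) = -637.5 kJ/mol

ΔH° = -637.5 kJ/mol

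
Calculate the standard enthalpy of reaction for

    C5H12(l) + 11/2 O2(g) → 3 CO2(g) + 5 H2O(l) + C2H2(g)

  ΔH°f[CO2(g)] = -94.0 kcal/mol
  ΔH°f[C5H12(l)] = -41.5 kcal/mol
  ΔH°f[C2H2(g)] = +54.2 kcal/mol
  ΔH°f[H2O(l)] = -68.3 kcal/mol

ΔH° = -527.8 kcal/mol

ΔH°rxn = Σ nΔHf°(products) − Σ nΔHf°(reactants).
Products: 3·(-94.0) + 5·(-68.3) + 1·(+54.2) = -569.3
Reactants: 1·(-41.5) + 11/2·(+0.0) = -41.5
ΔH° = (-569.3) − (-41.5) = -527.8 kcal/mol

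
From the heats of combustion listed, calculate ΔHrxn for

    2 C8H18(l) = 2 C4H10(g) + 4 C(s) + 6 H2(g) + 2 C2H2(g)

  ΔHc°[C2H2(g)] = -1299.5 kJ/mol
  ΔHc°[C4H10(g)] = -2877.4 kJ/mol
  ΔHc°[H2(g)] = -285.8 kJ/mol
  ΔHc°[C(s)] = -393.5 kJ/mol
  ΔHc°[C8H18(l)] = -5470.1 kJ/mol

ΔHrxn = 702.4 kJ/mol

With combustion enthalpies, reactants minus products:
= [2·(-5470.1)] − [2·(-2877.4) + 4·(-393.5) + 6·(-285.8) + 2·(-1299.5)]
= 702.4 kJ/mol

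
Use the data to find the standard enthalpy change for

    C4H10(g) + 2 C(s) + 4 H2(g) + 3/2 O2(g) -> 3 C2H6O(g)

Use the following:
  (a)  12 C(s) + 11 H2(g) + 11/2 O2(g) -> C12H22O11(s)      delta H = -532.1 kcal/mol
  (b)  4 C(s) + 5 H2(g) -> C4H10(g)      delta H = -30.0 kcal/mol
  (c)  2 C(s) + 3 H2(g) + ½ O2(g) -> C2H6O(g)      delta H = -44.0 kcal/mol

delta H = -102.0 kcal/mol

(a): not needed (C12H22O11(s) appears nowhere else).
(b) reversed (reverse to put C4H10(g) on the reactant side): +30.0 kcal/mol
(c) × 3 (×3 to match 3 C2H6O(g) in the target): (3)·(-44.0) = -132.0 kcal/mol
delta H = (+30.0) + (-132.0) = -102.0 kcal/mol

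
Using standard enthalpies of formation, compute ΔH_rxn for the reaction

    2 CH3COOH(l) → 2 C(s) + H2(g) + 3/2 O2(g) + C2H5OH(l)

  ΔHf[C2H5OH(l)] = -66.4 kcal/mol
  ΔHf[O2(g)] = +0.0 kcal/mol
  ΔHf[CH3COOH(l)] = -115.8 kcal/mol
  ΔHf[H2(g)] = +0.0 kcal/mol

ΔH_rxn = 165.2 kcal/mol

ΔH°rxn = Σ nΔHf°(products) − Σ nΔHf°(reactants).
Products: 2·(+0.0) + 1·(+0.0) + 3/2·(+0.0) + 1·(-66.4) = -66.4
Reactants: 2·(-115.8) = -231.6
ΔH_rxn = (-66.4) − (-231.6) = 165.2 kcal/mol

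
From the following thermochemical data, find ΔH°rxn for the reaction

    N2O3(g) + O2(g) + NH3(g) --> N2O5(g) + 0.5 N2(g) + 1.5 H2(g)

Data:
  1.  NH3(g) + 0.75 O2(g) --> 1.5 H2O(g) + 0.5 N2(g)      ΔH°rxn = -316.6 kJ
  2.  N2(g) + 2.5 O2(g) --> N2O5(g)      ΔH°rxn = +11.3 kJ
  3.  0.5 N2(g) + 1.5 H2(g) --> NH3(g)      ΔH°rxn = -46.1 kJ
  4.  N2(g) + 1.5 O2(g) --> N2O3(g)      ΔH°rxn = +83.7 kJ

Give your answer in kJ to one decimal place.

ΔH°rxn = -26.3 kJ

eq. 1: not needed.
eq. 2 as written: +11.3 kJ
eq. 3 reversed: +46.1 kJ
eq. 4 reversed: -83.7 kJ
ΔH°rxn = (+11.3) + (+46.1) + (-83.7) = -26.3 kJ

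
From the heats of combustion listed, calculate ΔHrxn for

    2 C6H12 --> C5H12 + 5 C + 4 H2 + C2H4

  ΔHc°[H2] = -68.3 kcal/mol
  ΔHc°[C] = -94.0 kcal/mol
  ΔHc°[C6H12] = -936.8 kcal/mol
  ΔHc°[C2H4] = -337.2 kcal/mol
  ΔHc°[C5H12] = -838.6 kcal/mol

With combustion enthalpies, reactants minus products:
= [2·(-936.8)] − [1·(-838.6) + 5·(-94.0) + 4·(-68.3) + 1·(-337.2)]
= 45.4 kcal/mol

ΔHrxn = 45.4 kcal/mol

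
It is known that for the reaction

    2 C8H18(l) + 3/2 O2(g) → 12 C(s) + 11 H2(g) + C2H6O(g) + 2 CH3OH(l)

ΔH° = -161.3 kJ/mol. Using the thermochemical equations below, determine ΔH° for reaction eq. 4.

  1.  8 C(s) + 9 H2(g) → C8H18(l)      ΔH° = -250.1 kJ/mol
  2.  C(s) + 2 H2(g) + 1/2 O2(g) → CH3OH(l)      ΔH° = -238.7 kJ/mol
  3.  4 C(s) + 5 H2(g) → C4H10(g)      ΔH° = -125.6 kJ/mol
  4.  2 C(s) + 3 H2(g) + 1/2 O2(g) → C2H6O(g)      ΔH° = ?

eq. 1 reversed and × 2 (C8H18(l) must end up as a reactant; ×2 to match 2 C8H18(l) in the target): (-2)·(-250.1) = +500.2 kJ/mol
eq. 2 × 2 (×2 to match 2 CH3OH(l) in the target): (2)·(-238.7) = -477.4 kJ/mol
eq. 3: not needed (C4H10(g) appears nowhere else).
eq. 4 as written (C2H6O(g) already on the product side): contributes x
-161.3 = (+500.2) + (-477.4) + x
x = (-161.3 − (+22.8)) / (1) = -184.1 kJ/mol

ΔH° = -184.1 kJ/mol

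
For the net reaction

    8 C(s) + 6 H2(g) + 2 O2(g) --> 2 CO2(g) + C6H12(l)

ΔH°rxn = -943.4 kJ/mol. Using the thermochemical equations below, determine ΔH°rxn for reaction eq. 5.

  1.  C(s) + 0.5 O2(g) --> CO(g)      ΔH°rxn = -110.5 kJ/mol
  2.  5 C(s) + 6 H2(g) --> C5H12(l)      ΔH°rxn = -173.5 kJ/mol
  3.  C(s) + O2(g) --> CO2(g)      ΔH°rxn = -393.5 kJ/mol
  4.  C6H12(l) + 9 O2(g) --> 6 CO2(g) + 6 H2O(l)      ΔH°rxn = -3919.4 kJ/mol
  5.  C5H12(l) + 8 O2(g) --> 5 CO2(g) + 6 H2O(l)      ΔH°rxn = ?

ΔH°rxn = -3508.8 kJ/mol

eq. 1: not needed (CO(g) appears nowhere else).
eq. 2 as written (H2(g) already on the reactant side): -173.5 kJ/mol
eq. 3 × 3: (3)·(-393.5) = -1180.5 kJ/mol
eq. 4 reversed (C6H12(l) must end up as a product): +3919.4 kJ/mol
eq. 5 as written: contributes x
-943.4 = (-173.5) + (-1180.5) + (+3919.4) + x
x = (-943.4 − (+2565.4)) / (1) = -3508.8 kJ/mol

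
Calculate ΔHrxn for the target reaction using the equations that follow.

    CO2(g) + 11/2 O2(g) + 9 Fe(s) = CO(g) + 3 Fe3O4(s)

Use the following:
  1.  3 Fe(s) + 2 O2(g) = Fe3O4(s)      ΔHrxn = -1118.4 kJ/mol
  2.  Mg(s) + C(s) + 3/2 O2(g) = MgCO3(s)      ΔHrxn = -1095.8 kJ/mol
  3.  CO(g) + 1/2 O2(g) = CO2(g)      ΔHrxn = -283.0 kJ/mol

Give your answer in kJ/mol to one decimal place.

ΔHrxn = -3072.2 kJ/mol

eq. 1 × 3 (scale by 3 for the 3 Fe3O4(s)): (3)·(-1118.4) = -3355.2 kJ/mol
eq. 2: not needed (MgCO3(s) appears nowhere else).
eq. 3 reversed (reverse to put CO(g) on the product side): +283.0 kJ/mol
ΔHrxn = (-3355.2) + (+283.0) = -3072.2 kJ/mol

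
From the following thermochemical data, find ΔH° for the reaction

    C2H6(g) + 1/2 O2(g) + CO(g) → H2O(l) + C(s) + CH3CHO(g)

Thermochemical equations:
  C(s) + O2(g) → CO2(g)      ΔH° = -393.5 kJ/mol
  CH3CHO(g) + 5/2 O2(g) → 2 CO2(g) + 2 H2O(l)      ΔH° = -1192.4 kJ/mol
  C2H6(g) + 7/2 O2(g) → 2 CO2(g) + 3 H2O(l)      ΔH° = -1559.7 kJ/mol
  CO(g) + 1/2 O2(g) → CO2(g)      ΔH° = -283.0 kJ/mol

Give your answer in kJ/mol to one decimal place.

equation 1 reversed (C(s) must end up as a product): +393.5 kJ/mol
equation 2 reversed (CH3CHO(g) must end up as a product): +1192.4 kJ/mol
equation 3 as written (C2H6(g) already on the reactant side): -1559.7 kJ/mol
equation 4 as written (CO(g) already on the reactant side): -283.0 kJ/mol
By Hess's law, ΔH° = (+393.5) + (+1192.4) + (-1559.7) + (-283.0) = -256.8 kJ/mol

ΔH° = -256.8 kJ/mol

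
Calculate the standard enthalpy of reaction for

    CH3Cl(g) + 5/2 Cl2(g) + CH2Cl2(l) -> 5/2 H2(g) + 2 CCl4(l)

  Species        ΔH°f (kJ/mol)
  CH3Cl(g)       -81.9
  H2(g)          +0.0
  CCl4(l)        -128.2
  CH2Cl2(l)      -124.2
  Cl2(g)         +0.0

Products: 5/2·(+0.0) + 2·(-128.2) = -256.4
Reactants: 1·(-81.9) + 5/2·(+0.0) + 1·(-124.2) = -206.1
ΔH°rxn = (-256.4) − (-206.1) = -50.3 kJ/mol

ΔH°rxn = -50.3 kJ/mol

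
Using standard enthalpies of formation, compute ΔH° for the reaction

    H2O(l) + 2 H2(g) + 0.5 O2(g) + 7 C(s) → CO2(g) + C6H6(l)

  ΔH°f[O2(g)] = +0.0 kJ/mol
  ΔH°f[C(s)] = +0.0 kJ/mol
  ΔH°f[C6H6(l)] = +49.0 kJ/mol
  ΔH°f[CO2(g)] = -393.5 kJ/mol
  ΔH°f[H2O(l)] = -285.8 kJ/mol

ΔH°rxn = Σ nΔHf°(products) − Σ nΔHf°(reactants).
Products: 1·(-393.5) + 1·(+49.0) = -344.5
Reactants: 1·(-285.8) + 2·(+0.0) + 1/2·(+0.0) + 7·(+0.0) = -285.8
ΔH° = (-344.5) − (-285.8) = -58.7 kJ/mol

ΔH° = -58.7 kJ/mol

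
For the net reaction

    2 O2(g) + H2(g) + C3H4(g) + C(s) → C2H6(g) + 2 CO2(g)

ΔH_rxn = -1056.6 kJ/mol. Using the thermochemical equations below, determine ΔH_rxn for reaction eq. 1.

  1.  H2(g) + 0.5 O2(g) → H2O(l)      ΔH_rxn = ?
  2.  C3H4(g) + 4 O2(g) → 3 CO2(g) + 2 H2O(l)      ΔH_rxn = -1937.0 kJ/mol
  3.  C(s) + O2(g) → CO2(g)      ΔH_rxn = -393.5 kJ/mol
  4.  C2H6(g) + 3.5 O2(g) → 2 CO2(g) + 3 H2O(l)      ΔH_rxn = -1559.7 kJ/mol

ΔH_rxn = -285.8 kJ/mol

eq. 1 as written (H2(g) already on the reactant side): contributes x
eq. 2 as written (C3H4(g) already on the reactant side): -1937.0 kJ/mol
eq. 3 as written (C(s) already on the reactant side): -393.5 kJ/mol
eq. 4 reversed (reverse to put C2H6(g) on the product side): +1559.7 kJ/mol
-1056.6 = (-1937.0) + (-393.5) + (+1559.7) + x
x = (-1056.6 − (-770.8)) / (1) = -285.8 kJ/mol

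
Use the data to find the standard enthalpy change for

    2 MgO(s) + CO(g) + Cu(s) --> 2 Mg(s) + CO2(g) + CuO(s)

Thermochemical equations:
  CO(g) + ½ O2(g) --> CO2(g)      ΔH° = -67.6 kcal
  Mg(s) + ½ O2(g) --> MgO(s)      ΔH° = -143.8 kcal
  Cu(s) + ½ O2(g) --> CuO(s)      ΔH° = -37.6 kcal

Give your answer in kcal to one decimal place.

equation 1 as written: -67.6 kcal
equation 2 reversed and × 2: (-2)·(-143.8) = +287.6 kcal
equation 3 as written: -37.6 kcal
ΔH° = (-67.6) + (+287.6) + (-37.6) = 182.4 kcal

ΔH° = 182.4 kcal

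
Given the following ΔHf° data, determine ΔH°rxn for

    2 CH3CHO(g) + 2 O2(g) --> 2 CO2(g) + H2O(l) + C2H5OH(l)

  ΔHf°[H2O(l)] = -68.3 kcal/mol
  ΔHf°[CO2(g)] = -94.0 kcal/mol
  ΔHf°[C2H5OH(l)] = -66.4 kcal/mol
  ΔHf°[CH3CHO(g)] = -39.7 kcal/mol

ΔH°rxn = -243.3 kcal/mol

ΔH°rxn = Σ nΔHf°(products) − Σ nΔHf°(reactants).
Products: 2·(-94.0) + 1·(-68.3) + 1·(-66.4) = -322.7
Reactants: 2·(-39.7) + 2·(+0.0) = -79.4
ΔH°rxn = (-322.7) − (-79.4) = -243.3 kcal/mol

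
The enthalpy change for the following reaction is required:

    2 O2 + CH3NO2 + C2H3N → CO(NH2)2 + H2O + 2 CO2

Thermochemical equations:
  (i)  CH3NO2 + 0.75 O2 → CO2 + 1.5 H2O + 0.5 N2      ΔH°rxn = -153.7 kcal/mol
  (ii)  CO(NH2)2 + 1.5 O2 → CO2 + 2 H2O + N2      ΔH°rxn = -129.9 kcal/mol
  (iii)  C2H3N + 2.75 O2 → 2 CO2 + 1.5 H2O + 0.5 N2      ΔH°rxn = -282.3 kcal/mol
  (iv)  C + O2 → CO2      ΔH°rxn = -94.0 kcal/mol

ΔH°rxn = -306.1 kcal/mol

(i) as written (CH3NO2 already on the reactant side): -153.7 kcal/mol
(ii) reversed (CO(NH2)2 must end up as a product): +129.9 kcal/mol
(iii) as written (C2H3N already on the reactant side): -282.3 kcal/mol
(iv): not needed (C appears nowhere else).
Summing the manipulated equations, ΔH°rxn = (-153.7) + (+129.9) + (-282.3) = -306.1 kcal/mol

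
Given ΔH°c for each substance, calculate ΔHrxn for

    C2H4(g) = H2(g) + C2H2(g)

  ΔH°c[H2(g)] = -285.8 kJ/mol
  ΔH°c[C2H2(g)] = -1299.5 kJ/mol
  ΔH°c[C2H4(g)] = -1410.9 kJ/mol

With combustion enthalpies, reactants minus products:
= [1·(-1410.9)] − [1·(-285.8) + 1·(-1299.5)]
= 174.4 kJ/mol

ΔHrxn = 174.4 kJ/mol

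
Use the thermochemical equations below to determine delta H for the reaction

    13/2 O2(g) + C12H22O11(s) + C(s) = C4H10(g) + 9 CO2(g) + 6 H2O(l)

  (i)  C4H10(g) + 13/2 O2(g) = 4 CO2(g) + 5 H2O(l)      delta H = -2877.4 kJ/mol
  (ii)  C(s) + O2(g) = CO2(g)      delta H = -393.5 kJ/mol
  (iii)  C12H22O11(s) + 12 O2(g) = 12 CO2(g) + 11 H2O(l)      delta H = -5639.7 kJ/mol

delta H = -3155.8 kJ/mol

(i) reversed: +2877.4 kJ/mol
(ii) as written: -393.5 kJ/mol
(iii) as written: -5639.7 kJ/mol
delta H = (+2877.4) + (-393.5) + (-5639.7) = -3155.8 kJ/mol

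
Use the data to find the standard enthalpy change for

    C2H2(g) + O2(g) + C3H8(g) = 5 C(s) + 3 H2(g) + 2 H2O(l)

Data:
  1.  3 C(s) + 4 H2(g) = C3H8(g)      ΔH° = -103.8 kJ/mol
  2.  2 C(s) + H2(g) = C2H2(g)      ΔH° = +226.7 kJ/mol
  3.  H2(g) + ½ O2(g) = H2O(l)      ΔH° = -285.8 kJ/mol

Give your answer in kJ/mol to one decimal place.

eq. 1 reversed (C3H8(g) must end up as a reactant): +103.8 kJ/mol
eq. 2 reversed (reverse to put C2H2(g) on the reactant side): -226.7 kJ/mol
eq. 3 × 2 (×2 to match 2 H2O(l) in the target): (2)·(-285.8) = -571.6 kJ/mol
Since enthalpy is a state function, ΔH° = (+103.8) + (-226.7) + (-571.6) = -694.5 kJ/mol

ΔH° = -694.5 kJ/mol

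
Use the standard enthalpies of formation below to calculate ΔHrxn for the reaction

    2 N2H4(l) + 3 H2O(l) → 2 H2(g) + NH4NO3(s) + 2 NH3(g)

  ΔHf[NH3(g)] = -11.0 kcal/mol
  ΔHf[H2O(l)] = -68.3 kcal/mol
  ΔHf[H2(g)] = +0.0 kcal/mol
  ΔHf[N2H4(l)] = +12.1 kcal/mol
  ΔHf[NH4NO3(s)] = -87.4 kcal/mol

Products: 2·(+0.0) + 1·(-87.4) + 2·(-11.0) = -109.4
Reactants: 2·(+12.1) + 3·(-68.3) = -180.7
ΔHrxn = (-109.4) − (-180.7) = 71.3 kcal/mol

ΔHrxn = 71.3 kcal/mol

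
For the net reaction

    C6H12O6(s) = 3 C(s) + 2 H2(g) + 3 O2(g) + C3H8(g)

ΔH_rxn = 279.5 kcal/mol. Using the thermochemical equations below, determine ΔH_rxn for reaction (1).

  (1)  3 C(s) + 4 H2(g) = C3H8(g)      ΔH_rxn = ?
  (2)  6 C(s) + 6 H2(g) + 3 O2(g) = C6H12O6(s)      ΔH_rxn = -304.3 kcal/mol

ΔH_rxn = -24.8 kcal/mol

(1) as written (C3H8(g) already on the product side): contributes x
(2) reversed (C6H12O6(s) must end up as a reactant): +304.3 kcal/mol
+279.5 = (+304.3) + x
x = (+279.5 − (+304.3)) / (1) = -24.8 kcal/mol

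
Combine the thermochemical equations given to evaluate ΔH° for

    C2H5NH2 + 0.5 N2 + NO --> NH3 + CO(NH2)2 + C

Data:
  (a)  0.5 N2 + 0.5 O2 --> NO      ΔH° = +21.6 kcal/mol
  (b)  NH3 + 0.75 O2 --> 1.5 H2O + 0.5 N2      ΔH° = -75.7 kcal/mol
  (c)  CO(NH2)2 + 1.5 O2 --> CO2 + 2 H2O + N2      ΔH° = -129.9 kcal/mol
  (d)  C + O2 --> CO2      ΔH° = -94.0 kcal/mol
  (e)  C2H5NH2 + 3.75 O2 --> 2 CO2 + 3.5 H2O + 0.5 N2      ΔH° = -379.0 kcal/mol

(a) reversed (reverse to put NO on the reactant side): -21.6 kcal/mol
(b) reversed (reverse to put NH3 on the product side): +75.7 kcal/mol
(c) reversed (CO(NH2)2 must end up as a product): +129.9 kcal/mol
(d) reversed (C must end up as a product): +94.0 kcal/mol
(e) as written (C2H5NH2 already on the reactant side): -379.0 kcal/mol
Combining the equations, ΔH° = (-1)·(+21.6) + (-1)·(-75.7) + (-1)·(-129.9) + (-1)·(-94.0) + (1)·(-379.0) = -101.0 kcal/mol

ΔH° = -101.0 kcal/mol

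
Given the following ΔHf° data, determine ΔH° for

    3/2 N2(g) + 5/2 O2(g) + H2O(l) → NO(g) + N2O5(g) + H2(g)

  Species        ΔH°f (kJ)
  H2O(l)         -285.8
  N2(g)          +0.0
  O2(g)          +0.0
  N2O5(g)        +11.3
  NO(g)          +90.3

ΔH° = 387.4 kJ

Products: 1·(+90.3) + 1·(+11.3) + 1·(+0.0) = +101.6
Reactants: 3/2·(+0.0) + 5/2·(+0.0) + 1·(-285.8) = -285.8
ΔH° = (+101.6) − (-285.8) = 387.4 kJ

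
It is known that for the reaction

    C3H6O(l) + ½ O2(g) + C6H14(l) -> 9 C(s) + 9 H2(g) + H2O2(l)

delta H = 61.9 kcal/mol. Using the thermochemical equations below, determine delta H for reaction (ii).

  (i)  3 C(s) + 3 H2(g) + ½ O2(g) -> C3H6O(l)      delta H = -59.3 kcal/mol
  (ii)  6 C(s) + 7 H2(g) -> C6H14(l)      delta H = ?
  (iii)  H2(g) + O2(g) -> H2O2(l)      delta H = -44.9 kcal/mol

(i) reversed: +59.3 kcal/mol
(ii) reversed: contributes −x
(iii) as written: -44.9 kcal/mol
+61.9 = (+59.3) + (-44.9) − x
x = (+61.9 − (+14.4)) / (-1) = -47.5 kcal/mol

delta H = -47.5 kcal/mol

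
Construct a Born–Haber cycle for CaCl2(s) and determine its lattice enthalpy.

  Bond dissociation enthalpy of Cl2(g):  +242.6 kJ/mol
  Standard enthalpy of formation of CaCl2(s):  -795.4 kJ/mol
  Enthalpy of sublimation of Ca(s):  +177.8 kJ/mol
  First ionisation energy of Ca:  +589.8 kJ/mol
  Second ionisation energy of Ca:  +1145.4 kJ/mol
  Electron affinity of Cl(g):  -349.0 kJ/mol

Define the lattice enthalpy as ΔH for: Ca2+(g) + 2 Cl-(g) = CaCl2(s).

U = -2253.0 kJ/mol

ΔHf° = 1·ΔHsub + 1·(ΣIE) + 1·D(Cl2) + 2·EA + U
-795.4 = 1·(+177.8) + 1·(+1735.2) + 1·(+242.6) + 2·(-349.0) + U
U = -795.4 − (+1457.6) = -2253.0 kJ/mol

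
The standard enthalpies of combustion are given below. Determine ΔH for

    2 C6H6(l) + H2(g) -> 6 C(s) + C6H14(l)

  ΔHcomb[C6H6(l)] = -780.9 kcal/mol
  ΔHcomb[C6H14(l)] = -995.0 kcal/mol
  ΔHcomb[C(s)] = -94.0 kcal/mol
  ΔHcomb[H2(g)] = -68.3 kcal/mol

Using ΔH = Σ nΔHc°(reactants) − Σ nΔHc°(products):
= [2·(-780.9) + 1·(-68.3)] − [6·(-94.0) + 1·(-995.0)]
= -71.1 kcal/mol

ΔH = -71.1 kcal/mol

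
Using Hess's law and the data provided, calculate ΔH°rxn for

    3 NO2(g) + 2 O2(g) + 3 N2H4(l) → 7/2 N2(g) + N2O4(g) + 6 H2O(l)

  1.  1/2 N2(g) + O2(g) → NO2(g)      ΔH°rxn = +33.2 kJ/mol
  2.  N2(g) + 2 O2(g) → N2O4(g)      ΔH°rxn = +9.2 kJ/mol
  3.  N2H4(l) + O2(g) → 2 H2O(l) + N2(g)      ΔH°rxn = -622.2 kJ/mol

eq. 1 reversed and × 3: (-3)·(+33.2) = -99.6 kJ/mol
eq. 2 as written: +9.2 kJ/mol
eq. 3 × 3: (3)·(-622.2) = -1866.6 kJ/mol
Since enthalpy is a state function, ΔH°rxn = (-3)·(+33.2) + (1)·(+9.2) + (3)·(-622.2) = -1957.0 kJ/mol

ΔH°rxn = -1957.0 kJ/mol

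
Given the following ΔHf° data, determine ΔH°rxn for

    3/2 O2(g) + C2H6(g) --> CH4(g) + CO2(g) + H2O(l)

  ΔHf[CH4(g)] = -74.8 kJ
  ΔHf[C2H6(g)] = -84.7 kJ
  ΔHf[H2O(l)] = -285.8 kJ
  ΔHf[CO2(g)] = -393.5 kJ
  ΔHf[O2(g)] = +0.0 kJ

ΔH°rxn = -669.4 kJ

ΔH°rxn = Σ nΔHf°(products) − Σ nΔHf°(reactants).
Products: 1·(-74.8) + 1·(-393.5) + 1·(-285.8) = -754.1
Reactants: 3/2·(+0.0) + 1·(-84.7) = -84.7
ΔH°rxn = (-754.1) − (-84.7) = -669.4 kJ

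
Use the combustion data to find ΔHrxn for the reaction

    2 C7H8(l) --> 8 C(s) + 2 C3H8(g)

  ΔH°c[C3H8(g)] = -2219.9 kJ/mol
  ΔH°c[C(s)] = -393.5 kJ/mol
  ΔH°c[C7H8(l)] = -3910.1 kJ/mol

ΔHrxn = -232.4 kJ/mol

Using ΔH = Σ nΔHc°(reactants) − Σ nΔHc°(products):
= [2·(-3910.1)] − [8·(-393.5) + 2·(-2219.9)]
= -232.4 kJ/mol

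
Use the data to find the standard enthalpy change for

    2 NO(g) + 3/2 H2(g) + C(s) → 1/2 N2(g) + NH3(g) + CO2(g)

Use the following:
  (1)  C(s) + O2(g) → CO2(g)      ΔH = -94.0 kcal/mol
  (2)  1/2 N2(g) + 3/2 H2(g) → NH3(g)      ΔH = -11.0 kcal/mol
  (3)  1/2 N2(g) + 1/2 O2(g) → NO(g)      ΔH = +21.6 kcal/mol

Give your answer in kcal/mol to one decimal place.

ΔH = -148.2 kcal/mol

(1) as written (CO2(g) already on the product side): -94.0 kcal/mol
(2) as written (NH3(g) already on the product side): -11.0 kcal/mol
(3) reversed and × 2 (NO(g) must end up as a reactant; ×2 to match 2 NO(g) in the target): (-2)·(+21.6) = -43.2 kcal/mol
Combining the equations, ΔH = (-94.0) + (-11.0) + (-43.2) = -148.2 kcal/mol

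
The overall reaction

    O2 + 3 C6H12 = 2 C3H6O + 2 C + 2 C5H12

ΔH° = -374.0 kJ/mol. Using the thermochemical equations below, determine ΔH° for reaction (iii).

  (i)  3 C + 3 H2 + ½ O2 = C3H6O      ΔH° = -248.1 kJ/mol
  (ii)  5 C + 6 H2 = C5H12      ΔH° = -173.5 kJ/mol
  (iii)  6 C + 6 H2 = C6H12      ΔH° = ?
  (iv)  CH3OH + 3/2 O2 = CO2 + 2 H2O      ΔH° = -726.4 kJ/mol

(i) × 2 (×2 to match 2 C3H6O in the target): (2)·(-248.1) = -496.2 kJ/mol
(ii) × 2 (×2 to match 2 C5H12 in the target): (2)·(-173.5) = -347.0 kJ/mol
(iii) reversed and × 3 (reverse to put C6H12 on the reactant side; ×3 to match 3 C6H12 in the target): contributes −3·x
(iv): not needed (CH3OH appears nowhere else).
-374.0 = (-496.2) + (-347.0) − 3·x
x = (-374.0 − (-843.2)) / (-3) = -156.4 kJ/mol

ΔH° = -156.4 kJ/mol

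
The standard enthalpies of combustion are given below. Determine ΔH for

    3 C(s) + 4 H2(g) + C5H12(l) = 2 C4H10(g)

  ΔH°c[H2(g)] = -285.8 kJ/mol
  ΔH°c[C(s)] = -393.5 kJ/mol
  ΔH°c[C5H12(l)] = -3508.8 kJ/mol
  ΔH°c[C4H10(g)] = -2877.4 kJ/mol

With combustion enthalpies, reactants minus products:
= [3·(-393.5) + 4·(-285.8) + 1·(-3508.8)] − [2·(-2877.4)]
= -77.7 kJ/mol

ΔH = -77.7 kJ/mol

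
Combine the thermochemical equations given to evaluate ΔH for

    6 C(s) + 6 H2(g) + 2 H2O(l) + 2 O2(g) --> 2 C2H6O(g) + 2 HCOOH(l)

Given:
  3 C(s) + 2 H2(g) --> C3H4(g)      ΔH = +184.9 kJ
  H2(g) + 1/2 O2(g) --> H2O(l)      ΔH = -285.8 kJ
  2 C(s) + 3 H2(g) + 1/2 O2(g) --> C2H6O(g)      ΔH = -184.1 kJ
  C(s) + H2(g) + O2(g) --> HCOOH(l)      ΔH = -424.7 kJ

ΔH = -646.0 kJ

equation 1: not needed.
equation 2 reversed and × 2: (-2)·(-285.8) = +571.6 kJ
equation 3 × 2: (2)·(-184.1) = -368.2 kJ
equation 4 × 2: (2)·(-424.7) = -849.4 kJ
ΔH = (-2)·(-285.8) + (2)·(-184.1) + (2)·(-424.7) = -646.0 kJ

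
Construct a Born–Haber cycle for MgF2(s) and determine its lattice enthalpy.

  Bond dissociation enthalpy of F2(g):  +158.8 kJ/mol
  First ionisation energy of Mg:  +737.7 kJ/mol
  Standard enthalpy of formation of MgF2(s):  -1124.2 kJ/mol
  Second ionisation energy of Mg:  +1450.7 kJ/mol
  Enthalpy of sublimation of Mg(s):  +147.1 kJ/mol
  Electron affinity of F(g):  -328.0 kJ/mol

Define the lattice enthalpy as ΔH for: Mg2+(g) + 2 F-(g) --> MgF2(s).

U = -2962.5 kJ/mol

ΔHf° = 1·ΔHsub + 1·(ΣIE) + 1·D(F2) + 2·EA + U
-1124.2 = 1·(+147.1) + 1·(+2188.4) + 1·(+158.8) + 2·(-328.0) + U
U = -1124.2 − (+1838.3) = -2962.5 kJ/mol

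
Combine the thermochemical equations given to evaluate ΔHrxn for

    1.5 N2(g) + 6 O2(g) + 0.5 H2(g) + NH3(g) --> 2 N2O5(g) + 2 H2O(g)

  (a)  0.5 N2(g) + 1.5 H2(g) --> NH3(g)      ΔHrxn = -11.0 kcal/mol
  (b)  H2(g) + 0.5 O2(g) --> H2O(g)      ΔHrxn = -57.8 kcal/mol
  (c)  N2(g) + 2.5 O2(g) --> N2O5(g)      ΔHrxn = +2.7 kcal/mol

ΔHrxn = -99.2 kcal/mol

(a) reversed (reverse to put NH3(g) on the reactant side): +11.0 kcal/mol
(b) × 2 (scale by 2 for the 2 H2O(g)): (2)·(-57.8) = -115.6 kcal/mol
(c) × 2 (scale by 2 for the 2 N2O5(g)): (2)·(+2.7) = +5.4 kcal/mol
Combining the equations, ΔHrxn = (-1)·(-11.0) + (2)·(-57.8) + (2)·(+2.7) = -99.2 kcal/mol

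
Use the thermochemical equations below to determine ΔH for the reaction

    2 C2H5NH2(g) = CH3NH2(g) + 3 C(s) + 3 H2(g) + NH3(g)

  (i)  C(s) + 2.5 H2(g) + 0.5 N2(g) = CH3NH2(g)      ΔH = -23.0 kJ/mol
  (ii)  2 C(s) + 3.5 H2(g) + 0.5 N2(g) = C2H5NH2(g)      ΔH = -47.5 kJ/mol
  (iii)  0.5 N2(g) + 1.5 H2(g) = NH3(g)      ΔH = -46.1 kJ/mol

ΔH = 25.9 kJ/mol

(i) as written: -23.0 kJ/mol
(ii) reversed and × 2: (-2)·(-47.5) = +95.0 kJ/mol
(iii) as written: -46.1 kJ/mol
Summing the manipulated equations, ΔH = (1)·(-23.0) + (-2)·(-47.5) + (1)·(-46.1) = 25.9 kJ/mol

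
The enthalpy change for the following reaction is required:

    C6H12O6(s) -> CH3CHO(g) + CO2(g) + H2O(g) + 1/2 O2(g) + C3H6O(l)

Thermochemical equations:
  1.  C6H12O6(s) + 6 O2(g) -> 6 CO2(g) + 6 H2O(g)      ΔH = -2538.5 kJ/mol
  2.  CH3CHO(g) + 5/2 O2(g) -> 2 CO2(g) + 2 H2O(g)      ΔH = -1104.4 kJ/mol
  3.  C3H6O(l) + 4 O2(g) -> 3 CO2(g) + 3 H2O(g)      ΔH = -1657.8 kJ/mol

eq. 1 as written: -2538.5 kJ/mol
eq. 2 reversed: +1104.4 kJ/mol
eq. 3 reversed: +1657.8 kJ/mol
By Hess's law, ΔH = (1)·(-2538.5) + (-1)·(-1104.4) + (-1)·(-1657.8) = 223.7 kJ/mol

ΔH = 223.7 kJ/mol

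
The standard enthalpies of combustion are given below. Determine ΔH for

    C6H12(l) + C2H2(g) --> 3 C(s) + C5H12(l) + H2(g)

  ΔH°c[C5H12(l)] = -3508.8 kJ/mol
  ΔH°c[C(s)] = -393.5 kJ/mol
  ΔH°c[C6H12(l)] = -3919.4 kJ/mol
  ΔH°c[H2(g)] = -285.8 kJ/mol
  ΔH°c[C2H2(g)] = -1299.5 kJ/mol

ΔH = -243.8 kJ/mol

With combustion enthalpies, reactants minus products:
= [1·(-3919.4) + 1·(-1299.5)] − [3·(-393.5) + 1·(-3508.8) + 1·(-285.8)]
= -243.8 kJ/mol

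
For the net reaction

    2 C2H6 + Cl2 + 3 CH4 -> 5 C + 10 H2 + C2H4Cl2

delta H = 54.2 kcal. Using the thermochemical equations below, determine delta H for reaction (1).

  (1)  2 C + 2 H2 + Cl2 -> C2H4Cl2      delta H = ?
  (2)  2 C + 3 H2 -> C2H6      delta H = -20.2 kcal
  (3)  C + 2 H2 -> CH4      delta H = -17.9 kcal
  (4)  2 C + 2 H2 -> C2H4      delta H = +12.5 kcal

(1) as written: contributes x
(2) reversed and × 2: (-2)·(-20.2) = +40.4 kcal
(3) reversed and × 3: (-3)·(-17.9) = +53.7 kcal
(4): not needed.
+54.2 = (+40.4) + (+53.7) + x
x = (+54.2 − (+94.1)) / (1) = -39.9 kcal

delta H = -39.9 kcal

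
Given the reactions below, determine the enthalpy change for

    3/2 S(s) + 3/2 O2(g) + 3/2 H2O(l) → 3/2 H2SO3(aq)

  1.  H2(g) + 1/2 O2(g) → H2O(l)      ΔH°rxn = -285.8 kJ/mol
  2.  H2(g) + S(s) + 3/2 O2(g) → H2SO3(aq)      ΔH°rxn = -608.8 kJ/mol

eq. 1 reversed and × 3/2: (-3/2)·(-285.8) = +428.7 kJ/mol
eq. 2 × 3/2: (3/2)·(-608.8) = -913.2 kJ/mol
Since enthalpy is a state function, ΔH°rxn = (+428.7) + (-913.2) = -484.5 kJ/mol

ΔH°rxn = -484.5 kJ/mol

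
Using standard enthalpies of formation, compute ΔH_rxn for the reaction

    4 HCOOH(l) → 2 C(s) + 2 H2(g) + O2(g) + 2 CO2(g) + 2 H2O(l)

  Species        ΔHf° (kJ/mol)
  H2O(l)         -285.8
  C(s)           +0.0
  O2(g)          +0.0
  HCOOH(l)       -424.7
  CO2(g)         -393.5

Products: 2·(+0.0) + 2·(+0.0) + 1·(+0.0) + 2·(-393.5) + 2·(-285.8) = -1358.6
Reactants: 4·(-424.7) = -1698.8
ΔH_rxn = (-1358.6) − (-1698.8) = 340.2 kJ/mol

ΔH_rxn = 340.2 kJ/mol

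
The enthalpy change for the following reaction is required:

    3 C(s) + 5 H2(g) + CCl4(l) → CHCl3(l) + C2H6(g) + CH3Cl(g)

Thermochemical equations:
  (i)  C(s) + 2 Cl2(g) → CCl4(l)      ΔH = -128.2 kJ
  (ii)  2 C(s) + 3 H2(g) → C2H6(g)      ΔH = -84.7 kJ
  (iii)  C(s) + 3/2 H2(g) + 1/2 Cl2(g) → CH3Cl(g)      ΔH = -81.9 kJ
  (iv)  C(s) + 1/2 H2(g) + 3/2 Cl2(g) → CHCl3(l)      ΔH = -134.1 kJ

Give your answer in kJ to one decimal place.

ΔH = -172.5 kJ

(i) reversed: +128.2 kJ
(ii) as written: -84.7 kJ
(iii) as written: -81.9 kJ
(iv) as written: -134.1 kJ
Combining the equations, ΔH = (-1)·(-128.2) + (1)·(-84.7) + (1)·(-81.9) + (1)·(-134.1) = -172.5 kJ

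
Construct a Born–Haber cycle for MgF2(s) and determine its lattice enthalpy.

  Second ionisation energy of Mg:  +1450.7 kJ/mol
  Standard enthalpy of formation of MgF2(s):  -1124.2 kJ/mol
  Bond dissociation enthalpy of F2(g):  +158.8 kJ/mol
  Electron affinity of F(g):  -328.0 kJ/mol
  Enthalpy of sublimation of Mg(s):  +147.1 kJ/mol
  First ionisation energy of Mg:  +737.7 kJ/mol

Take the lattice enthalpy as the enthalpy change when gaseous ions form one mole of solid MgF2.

U = -2962.5 kJ/mol

ΔHf° = 1·ΔHsub + 1·(ΣIE) + 1·D(F2) + 2·EA + U
-1124.2 = 1·(+147.1) + 1·(+2188.4) + 1·(+158.8) + 2·(-328.0) + U
U = -1124.2 − (+1838.3) = -2962.5 kJ/mol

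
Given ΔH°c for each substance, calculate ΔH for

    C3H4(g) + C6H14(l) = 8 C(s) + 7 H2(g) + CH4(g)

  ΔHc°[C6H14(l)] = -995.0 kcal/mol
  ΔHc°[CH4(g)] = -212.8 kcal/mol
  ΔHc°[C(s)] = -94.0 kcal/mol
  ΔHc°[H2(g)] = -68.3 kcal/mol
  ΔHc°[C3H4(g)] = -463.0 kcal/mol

ΔH = -15.1 kcal/mol

With combustion enthalpies, reactants minus products:
= [1·(-463.0) + 1·(-995.0)] − [8·(-94.0) + 7·(-68.3) + 1·(-212.8)]
= -15.1 kcal/mol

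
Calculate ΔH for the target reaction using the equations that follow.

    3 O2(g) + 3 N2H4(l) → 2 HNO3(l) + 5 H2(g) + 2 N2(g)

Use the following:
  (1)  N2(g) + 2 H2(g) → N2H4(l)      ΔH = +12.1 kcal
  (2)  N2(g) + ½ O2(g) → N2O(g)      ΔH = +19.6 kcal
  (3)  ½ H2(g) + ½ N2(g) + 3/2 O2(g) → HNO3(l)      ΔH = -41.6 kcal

(1) reversed and × 3: (-3)·(+12.1) = -36.3 kcal
(2): not needed.
(3) × 2: (2)·(-41.6) = -83.2 kcal
Since enthalpy is a state function, ΔH = (-36.3) + (-83.2) = -119.5 kcal

ΔH = -119.5 kcal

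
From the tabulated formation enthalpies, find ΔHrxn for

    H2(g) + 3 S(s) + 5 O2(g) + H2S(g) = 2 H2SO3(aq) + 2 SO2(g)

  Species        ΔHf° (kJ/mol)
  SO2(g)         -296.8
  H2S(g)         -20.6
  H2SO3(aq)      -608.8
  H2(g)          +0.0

ΔHrxn = -1790.6 kJ/mol

Products: 2·(-608.8) + 2·(-296.8) = -1811.2
Reactants: 1·(+0.0) + 3·(+0.0) + 5·(+0.0) + 1·(-20.6) = -20.6
ΔHrxn = (-1811.2) − (-20.6) = -1790.6 kJ/mol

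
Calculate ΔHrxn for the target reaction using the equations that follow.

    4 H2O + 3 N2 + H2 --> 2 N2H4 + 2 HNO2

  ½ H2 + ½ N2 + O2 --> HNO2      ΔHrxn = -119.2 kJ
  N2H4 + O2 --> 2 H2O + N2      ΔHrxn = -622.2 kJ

ΔHrxn = 1006.0 kJ

equation 1 × 2 (scale by 2 for the 2 HNO2): (2)·(-119.2) = -238.4 kJ
equation 2 reversed and × 2 (N2H4 must end up as a product; scale by 2 for the 2 N2H4): (-2)·(-622.2) = +1244.4 kJ
By Hess's law, ΔHrxn = (2)·(-119.2) + (-2)·(-622.2) = 1006.0 kJ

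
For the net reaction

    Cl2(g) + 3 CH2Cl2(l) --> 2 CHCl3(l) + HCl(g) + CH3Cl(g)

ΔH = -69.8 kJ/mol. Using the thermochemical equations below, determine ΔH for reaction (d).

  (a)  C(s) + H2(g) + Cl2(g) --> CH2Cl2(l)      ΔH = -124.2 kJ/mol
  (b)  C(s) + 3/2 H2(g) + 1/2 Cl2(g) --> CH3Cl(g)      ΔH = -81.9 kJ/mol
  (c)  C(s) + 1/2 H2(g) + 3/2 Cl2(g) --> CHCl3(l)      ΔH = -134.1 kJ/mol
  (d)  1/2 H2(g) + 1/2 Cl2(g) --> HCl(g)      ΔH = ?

(a) reversed and × 3 (reverse to put CH2Cl2(l) on the reactant side; ×3 to match 3 CH2Cl2(l) in the target): (-3)·(-124.2) = +372.6 kJ/mol
(b) as written (CH3Cl(g) already on the product side): -81.9 kJ/mol
(c) × 2 (scale by 2 for the 2 CHCl3(l)): (2)·(-134.1) = -268.2 kJ/mol
(d) as written (HCl(g) already on the product side): contributes x
-69.8 = (+372.6) + (-81.9) + (-268.2) + x
x = (-69.8 − (+22.5)) / (1) = -92.3 kJ/mol

ΔH = -92.3 kJ/mol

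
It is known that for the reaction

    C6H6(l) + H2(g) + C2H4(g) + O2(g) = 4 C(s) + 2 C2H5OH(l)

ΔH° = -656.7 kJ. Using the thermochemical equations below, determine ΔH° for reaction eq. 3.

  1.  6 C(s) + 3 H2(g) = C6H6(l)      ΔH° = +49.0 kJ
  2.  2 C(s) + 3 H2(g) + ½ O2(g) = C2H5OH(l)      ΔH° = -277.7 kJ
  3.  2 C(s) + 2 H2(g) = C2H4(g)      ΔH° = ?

eq. 1 reversed: -49.0 kJ
eq. 2 × 2: (2)·(-277.7) = -555.4 kJ
eq. 3 reversed: contributes −x
-656.7 = (-49.0) + (-555.4) − x
x = (-656.7 − (-604.4)) / (-1) = 52.3 kJ

ΔH° = 52.3 kJ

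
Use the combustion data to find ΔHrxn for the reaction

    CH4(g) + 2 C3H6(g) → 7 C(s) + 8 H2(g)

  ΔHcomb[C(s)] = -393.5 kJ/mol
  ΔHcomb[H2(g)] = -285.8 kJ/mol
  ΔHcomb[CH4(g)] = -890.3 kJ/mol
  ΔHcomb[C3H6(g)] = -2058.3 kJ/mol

ΔHrxn = 34.0 kJ/mol

With combustion enthalpies, reactants minus products:
= [1·(-890.3) + 2·(-2058.3)] − [7·(-393.5) + 8·(-285.8)]
= 34.0 kJ/mol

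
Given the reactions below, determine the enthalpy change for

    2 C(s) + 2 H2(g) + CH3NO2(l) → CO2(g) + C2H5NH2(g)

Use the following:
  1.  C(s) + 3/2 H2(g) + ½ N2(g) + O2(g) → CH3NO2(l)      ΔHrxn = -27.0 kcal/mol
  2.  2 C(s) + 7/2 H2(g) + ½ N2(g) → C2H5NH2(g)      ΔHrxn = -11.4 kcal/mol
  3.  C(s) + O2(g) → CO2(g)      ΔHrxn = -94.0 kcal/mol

eq. 1 reversed (CH3NO2(l) must end up as a reactant): +27.0 kcal/mol
eq. 2 as written (C2H5NH2(g) already on the product side): -11.4 kcal/mol
eq. 3 as written (CO2(g) already on the product side): -94.0 kcal/mol
Summing the manipulated equations, ΔHrxn = (+27.0) + (-11.4) + (-94.0) = -78.4 kcal/mol

ΔHrxn = -78.4 kcal/mol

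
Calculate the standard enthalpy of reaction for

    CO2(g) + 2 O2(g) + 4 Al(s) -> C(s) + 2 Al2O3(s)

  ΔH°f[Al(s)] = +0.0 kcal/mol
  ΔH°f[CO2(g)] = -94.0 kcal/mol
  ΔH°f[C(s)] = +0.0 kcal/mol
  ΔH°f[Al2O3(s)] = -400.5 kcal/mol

Products: 1·(+0.0) + 2·(-400.5) = -801.0
Reactants: 1·(-94.0) + 2·(+0.0) + 4·(+0.0) = -94.0
ΔH°rxn = (-801.0) − (-94.0) = -707.0 kcal/mol

ΔH°rxn = -707.0 kcal/mol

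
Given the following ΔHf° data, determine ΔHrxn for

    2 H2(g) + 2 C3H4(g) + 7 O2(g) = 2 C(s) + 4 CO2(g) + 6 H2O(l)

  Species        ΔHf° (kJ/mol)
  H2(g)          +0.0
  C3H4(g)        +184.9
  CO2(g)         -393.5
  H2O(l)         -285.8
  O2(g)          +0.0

ΔH°rxn = Σ nΔHf°(products) − Σ nΔHf°(reactants).
Products: 2·(+0.0) + 4·(-393.5) + 6·(-285.8) = -3288.8
Reactants: 2·(+0.0) + 2·(+184.9) + 7·(+0.0) = +369.8
ΔHrxn = (-3288.8) − (+369.8) = -3658.6 kJ/mol

ΔHrxn = -3658.6 kJ/mol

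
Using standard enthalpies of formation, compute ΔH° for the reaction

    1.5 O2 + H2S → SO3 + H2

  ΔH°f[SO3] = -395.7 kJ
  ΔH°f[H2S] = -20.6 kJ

Products: 1·(-395.7) + 1·(+0.0) = -395.7
Reactants: 3/2·(+0.0) + 1·(-20.6) = -20.6
ΔH° = (-395.7) − (-20.6) = -375.1 kJ

ΔH° = -375.1 kJ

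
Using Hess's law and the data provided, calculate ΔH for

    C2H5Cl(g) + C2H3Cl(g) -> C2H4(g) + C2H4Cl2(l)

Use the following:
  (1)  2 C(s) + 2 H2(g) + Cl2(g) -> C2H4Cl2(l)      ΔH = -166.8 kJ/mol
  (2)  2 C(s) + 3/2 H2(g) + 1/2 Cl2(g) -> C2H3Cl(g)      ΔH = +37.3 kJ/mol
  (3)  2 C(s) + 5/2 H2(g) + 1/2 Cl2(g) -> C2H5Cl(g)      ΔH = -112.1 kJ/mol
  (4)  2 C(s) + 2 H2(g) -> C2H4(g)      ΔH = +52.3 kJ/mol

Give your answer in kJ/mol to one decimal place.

ΔH = -39.7 kJ/mol

(1) as written: -166.8 kJ/mol
(2) reversed: -37.3 kJ/mol
(3) reversed: +112.1 kJ/mol
(4) as written: +52.3 kJ/mol
ΔH = (-166.8) + (-37.3) + (+112.1) + (+52.3) = -39.7 kJ/mol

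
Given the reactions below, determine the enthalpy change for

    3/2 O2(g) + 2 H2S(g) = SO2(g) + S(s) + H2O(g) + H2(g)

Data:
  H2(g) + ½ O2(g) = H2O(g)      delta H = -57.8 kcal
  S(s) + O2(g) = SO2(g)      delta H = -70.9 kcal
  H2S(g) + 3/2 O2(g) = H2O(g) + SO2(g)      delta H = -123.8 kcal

delta H = -118.9 kcal

equation 1 reversed (H2(g) must end up as a product): +57.8 kcal
equation 2 reversed (reverse to put S(s) on the product side): +70.9 kcal
equation 3 × 2 (×2 to match 2 H2S(g) in the target): (2)·(-123.8) = -247.6 kcal
Since enthalpy is a state function, delta H = (-1)·(-57.8) + (-1)·(-70.9) + (2)·(-123.8) = -118.9 kcal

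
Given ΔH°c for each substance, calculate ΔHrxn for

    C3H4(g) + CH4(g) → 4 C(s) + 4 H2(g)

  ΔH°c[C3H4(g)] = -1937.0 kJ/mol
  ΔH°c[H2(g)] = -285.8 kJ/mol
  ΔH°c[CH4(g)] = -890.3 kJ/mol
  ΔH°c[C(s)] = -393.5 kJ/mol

ΔHrxn = -110.1 kJ/mol

Using ΔH = Σ nΔHc°(reactants) − Σ nΔHc°(products):
= [1·(-1937.0) + 1·(-890.3)] − [4·(-393.5) + 4·(-285.8)]
= -110.1 kJ/mol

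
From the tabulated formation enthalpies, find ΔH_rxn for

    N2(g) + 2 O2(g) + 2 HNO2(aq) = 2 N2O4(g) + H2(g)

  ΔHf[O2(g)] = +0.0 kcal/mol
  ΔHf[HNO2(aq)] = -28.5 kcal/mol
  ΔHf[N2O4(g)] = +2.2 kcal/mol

ΔH°rxn = Σ nΔHf°(products) − Σ nΔHf°(reactants).
Products: 2·(+2.2) + 1·(+0.0) = +4.4
Reactants: 1·(+0.0) + 2·(+0.0) + 2·(-28.5) = -57.0
ΔH_rxn = (+4.4) − (-57.0) = 61.4 kcal/mol

ΔH_rxn = 61.4 kcal/mol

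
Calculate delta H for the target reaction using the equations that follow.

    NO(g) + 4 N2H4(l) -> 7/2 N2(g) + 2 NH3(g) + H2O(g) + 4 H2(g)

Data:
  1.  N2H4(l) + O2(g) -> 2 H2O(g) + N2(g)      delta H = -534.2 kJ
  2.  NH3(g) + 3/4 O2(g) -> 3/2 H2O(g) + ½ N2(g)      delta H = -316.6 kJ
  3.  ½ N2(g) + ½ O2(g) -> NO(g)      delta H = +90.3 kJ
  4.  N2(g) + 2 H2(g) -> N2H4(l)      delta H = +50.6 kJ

delta H = -626.7 kJ

eq. 1 × 2: (2)·(-534.2) = -1068.4 kJ
eq. 2 reversed and × 2 (NH3(g) must end up as a product; ×2 to match 2 NH3(g) in the target): (-2)·(-316.6) = +633.2 kJ
eq. 3 reversed (reverse to put NO(g) on the reactant side): -90.3 kJ
eq. 4 reversed and × 2 (H2(g) must end up as a product; ×2 to match 4 H2(g) in the target): (-2)·(+50.6) = -101.2 kJ
Combining the equations, delta H = (-1068.4) + (+633.2) + (-90.3) + (-101.2) = -626.7 kJ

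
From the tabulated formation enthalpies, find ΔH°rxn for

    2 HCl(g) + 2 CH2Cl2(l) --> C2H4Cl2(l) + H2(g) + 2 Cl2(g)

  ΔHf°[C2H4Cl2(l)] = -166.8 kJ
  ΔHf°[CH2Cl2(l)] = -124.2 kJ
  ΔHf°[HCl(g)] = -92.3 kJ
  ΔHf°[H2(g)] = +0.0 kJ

ΔH°rxn = 266.2 kJ

Products: 1·(-166.8) + 1·(+0.0) + 2·(+0.0) = -166.8
Reactants: 2·(-92.3) + 2·(-124.2) = -433.0
ΔH°rxn = (-166.8) − (-433.0) = 266.2 kJ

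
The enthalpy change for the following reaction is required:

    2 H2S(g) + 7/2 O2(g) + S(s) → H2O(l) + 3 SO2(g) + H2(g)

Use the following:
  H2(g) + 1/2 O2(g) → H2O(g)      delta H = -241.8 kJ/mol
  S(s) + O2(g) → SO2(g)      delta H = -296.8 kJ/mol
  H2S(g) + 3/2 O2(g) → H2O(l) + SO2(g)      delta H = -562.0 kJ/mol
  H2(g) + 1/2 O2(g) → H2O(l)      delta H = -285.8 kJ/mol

delta H = -1135.0 kJ/mol

equation 1: not needed.
equation 2 as written: -296.8 kJ/mol
equation 3 × 2: (2)·(-562.0) = -1124.0 kJ/mol
equation 4 reversed: +285.8 kJ/mol
delta H = (1)·(-296.8) + (2)·(-562.0) + (-1)·(-285.8) = -1135.0 kJ/mol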